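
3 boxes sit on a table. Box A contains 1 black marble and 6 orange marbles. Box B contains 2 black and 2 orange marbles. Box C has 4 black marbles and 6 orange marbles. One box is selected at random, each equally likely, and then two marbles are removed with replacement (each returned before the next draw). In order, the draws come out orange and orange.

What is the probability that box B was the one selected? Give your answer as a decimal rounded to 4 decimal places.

0.1859

Compute the likelihood of the observed sequence for each case: P(data | box A) = (6/7)(6/7) = 0.73469; P(data | box B) = (2/4)(2/4) = 0.25; P(data | box C) = (6/10)(6/10) = 0.36.
Multiplying each by its prior: 1/3 · 0.73469 = 0.2449, 1/3 · 0.25 = 0.083333, 1/3 · 0.36 = 0.12; these sum to 0.44823.
By Bayes' rule, P(box B | data) = (0.083333) / (0.44823) = 0.18592.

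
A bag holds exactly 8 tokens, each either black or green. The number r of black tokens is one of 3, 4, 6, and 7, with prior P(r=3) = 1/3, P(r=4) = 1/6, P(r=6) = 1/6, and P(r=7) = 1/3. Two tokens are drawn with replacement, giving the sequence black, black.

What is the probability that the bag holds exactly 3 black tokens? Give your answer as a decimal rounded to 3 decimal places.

For each hypothesis, P(data | H) works out to: P(data | r = 3) = (3/8)(3/8) = 9/64; P(data | r = 4) = (4/8)(4/8) = 1/4; P(data | r = 6) = (6/8)(6/8) = 9/16; P(data | r = 7) = (7/8)(7/8) = 49/64.
The prior-weighted likelihoods are 1/3 · 9/64 = 3/64, 1/6 · 1/4 = 1/24, 1/6 · 9/16 = 3/32, 1/3 · 49/64 = 49/192; these sum to 7/16.
By Bayes' rule, P(r = 3 | data) = (3/64) / (7/16) = 3/28.

0.107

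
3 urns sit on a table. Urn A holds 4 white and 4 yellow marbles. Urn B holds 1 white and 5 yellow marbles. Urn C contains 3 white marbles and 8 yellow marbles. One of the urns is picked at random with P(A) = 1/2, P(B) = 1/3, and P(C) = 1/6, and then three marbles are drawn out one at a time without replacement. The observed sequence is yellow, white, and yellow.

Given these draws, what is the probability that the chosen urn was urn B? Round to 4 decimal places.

0.3578

Under each hypothesis, the probability of the observed sequence is: P(data | urn A) = (4/8)(4/7)(3/6) = 0.14286; P(data | urn B) = (5/6)(1/5)(4/4) = 0.16667; P(data | urn C) = (8/11)(3/10)(7/9) = 0.1697.
Weighting by the prior gives 1/2 · 0.14286 = 0.071429, 1/3 · 0.16667 = 0.055556, 1/6 · 0.1697 = 0.028283; with total 0.15527.
Therefore the posterior P(urn B | data) = (0.055556) / (0.15527) = 0.35781.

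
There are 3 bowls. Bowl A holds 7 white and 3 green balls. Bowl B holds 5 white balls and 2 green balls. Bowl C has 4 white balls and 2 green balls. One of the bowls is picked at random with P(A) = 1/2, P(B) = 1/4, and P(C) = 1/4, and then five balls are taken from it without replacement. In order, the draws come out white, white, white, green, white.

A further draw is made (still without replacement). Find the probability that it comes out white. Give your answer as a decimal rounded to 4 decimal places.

The likelihood of the observed sequence under each hypothesis: P(data | bowl A) = (7/10)(6/9)(5/8)(3/7)(4/6) = 1/12; P(data | bowl B) = (5/7)(4/6)(3/5)(2/4)(2/3) = 2/21; P(data | bowl C) = (4/6)(3/5)(2/4)(2/3)(1/2) = 1/15.
The prior-weighted likelihoods are 1/2 · 1/12 = 1/24, 1/4 · 2/21 = 1/42, 1/4 · 1/15 = 1/60; these sum to 23/280.
Normalising, the posterior is P(bowl A | data) = 35/69, P(bowl B | data) = 20/69, P(bowl C | data) = 14/69.
Averaging over the posterior, P(white next | data) = (3/5)(35/69) + (1/2)(20/69) + (0)(14/69) = 31/69.

0.4493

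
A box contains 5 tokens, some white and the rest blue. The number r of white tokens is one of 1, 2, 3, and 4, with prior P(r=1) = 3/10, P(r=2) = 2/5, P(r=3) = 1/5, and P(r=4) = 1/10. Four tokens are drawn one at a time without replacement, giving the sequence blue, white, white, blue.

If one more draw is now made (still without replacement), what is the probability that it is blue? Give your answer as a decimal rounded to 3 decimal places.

Under each hypothesis, the probability of the observed sequence is: P(data | r = 1) = (4/5)(1/4)(0/3) = 0; P(data | r = 2) = (3/5)(2/4)(1/3)(2/2) = 1/10; P(data | r = 3) = (2/5)(3/4)(2/3)(1/2) = 1/10; P(data | r = 4) = (1/5)(4/4)(3/3)(0/2) = 0.
Weighting by the prior gives 3/10 · 0 = 0, 2/5 · 1/10 = 1/25, 1/5 · 1/10 = 1/50, 1/10 · 0 = 0; with total 3/50.
Dividing through by the total gives posterior P(r = 1 | data) = 0, P(r = 2 | data) = 2/3, P(r = 3 | data) = 1/3, P(r = 4 | data) = 0.
So P(blue next | data) = Σ P(blue next | H) P(H | data) = (1)(2/3) + (0)(1/3) = 2/3.

0.667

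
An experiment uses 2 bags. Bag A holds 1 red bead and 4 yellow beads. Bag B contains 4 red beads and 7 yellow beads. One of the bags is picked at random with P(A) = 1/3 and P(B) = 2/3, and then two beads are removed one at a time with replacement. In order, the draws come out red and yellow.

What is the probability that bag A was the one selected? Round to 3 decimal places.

0.257

Under each hypothesis, the probability of the observed sequence is: P(data | bag A) = (1/5)(4/5) = 0.16; P(data | bag B) = (4/11)(7/11) = 0.2314.
Multiplying each by its prior: 1/3 · 0.16 = 0.053333, 2/3 · 0.2314 = 0.15427; these sum to 0.2076.
By Bayes' rule, P(bag A | data) = (0.053333) / (0.2076) = 0.2569.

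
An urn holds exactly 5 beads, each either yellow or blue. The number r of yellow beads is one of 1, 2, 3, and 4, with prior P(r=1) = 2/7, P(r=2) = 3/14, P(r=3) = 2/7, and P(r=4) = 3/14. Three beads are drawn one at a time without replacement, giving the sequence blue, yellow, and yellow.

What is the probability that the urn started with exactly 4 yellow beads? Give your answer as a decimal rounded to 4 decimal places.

For each hypothesis, P(data | H) works out to: P(data | r = 1) = (4/5)(1/4)(0/3) = 0; P(data | r = 2) = (3/5)(2/4)(1/3) = 1/10; P(data | r = 3) = (2/5)(3/4)(2/3) = 1/5; P(data | r = 4) = (1/5)(4/4)(3/3) = 1/5.
Weighting by the prior gives 2/7 · 0 = 0, 3/14 · 1/10 = 3/140, 2/7 · 1/5 = 2/35, 3/14 · 1/5 = 3/70; these sum to 17/140.
Hence P(r = 4 | data) = (3/70) / (17/140) = 6/17.

0.3529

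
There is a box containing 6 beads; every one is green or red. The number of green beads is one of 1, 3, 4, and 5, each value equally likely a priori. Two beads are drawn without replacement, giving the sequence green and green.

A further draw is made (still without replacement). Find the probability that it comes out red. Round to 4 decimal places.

0.4079

The likelihood of the observed sequence under each hypothesis: P(data | r = 1) = (1/6)(0/5) = 0; P(data | r = 3) = (3/6)(2/5) = 1/5; P(data | r = 4) = (4/6)(3/5) = 2/5; P(data | r = 5) = (5/6)(4/5) = 2/3.
The prior-weighted likelihoods are 1/4 · 0 = 0, 1/4 · 1/5 = 1/20, 1/4 · 2/5 = 1/10, 1/4 · 2/3 = 1/6; these sum to 19/60.
Dividing through by the total gives posterior P(r = 1 | data) = 0, P(r = 3 | data) = 3/19, P(r = 4 | data) = 6/19, P(r = 5 | data) = 10/19.
The predictive probability is P(red next | data) = (3/4)(3/19) + (1/2)(6/19) + (1/4)(10/19) = 31/76.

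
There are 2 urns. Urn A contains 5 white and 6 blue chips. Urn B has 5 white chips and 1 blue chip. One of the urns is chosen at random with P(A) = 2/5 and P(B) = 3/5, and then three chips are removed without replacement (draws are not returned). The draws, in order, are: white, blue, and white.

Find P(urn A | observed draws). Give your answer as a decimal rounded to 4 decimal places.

For each hypothesis, P(data | H) works out to: P(data | urn A) = (5/11)(6/10)(4/9) = 4/33; P(data | urn B) = (5/6)(1/5)(4/4) = 1/6.
Multiplying each by its prior: 2/5 · 4/33 = 8/165, 3/5 · 1/6 = 1/10; with total 49/330.
Therefore the posterior P(urn A | data) = (8/165) / (49/330) = 16/49.

0.3265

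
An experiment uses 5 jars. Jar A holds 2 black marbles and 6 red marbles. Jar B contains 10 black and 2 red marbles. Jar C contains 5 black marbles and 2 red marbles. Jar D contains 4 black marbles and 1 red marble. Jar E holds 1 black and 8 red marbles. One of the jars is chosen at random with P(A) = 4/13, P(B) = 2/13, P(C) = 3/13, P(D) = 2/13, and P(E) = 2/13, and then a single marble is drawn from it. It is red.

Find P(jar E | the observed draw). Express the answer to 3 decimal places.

0.279

Under each hypothesis, the probability of this draw is: P(data | jar A) = (6/8) = 0.75; P(data | jar B) = (2/12) = 0.16667; P(data | jar C) = (2/7) = 0.28571; P(data | jar D) = (1/5) = 0.2; P(data | jar E) = (8/9) = 0.88889.
Multiplying each by its prior: 4/13 · 0.75 = 0.23077, 2/13 · 0.16667 = 0.025641, 3/13 · 0.28571 = 0.065934, 2/13 · 0.2 = 0.030769, 2/13 · 0.88889 = 0.13675; these sum to 0.48987.
Hence P(jar E | data) = (0.13675) / (0.48987) = 0.27916.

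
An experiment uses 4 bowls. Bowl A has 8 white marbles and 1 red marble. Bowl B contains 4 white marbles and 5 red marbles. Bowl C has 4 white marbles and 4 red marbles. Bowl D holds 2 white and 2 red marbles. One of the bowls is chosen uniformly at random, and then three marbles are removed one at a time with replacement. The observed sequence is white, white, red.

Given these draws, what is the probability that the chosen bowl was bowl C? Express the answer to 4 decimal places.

Compute the likelihood of the observed sequence for each case: P(data | bowl A) = (8/9)(8/9)(1/9) = 0.087791; P(data | bowl B) = (4/9)(4/9)(5/9) = 0.10974; P(data | bowl C) = (4/8)(4/8)(4/8) = 0.125; P(data | bowl D) = (2/4)(2/4)(2/4) = 0.125.
Multiplying each by its prior: 1/4 · 0.087791 = 0.021948, 1/4 · 0.10974 = 0.027435, 1/4 · 0.125 = 0.03125, 1/4 · 0.125 = 0.03125; with total 0.11188.
Therefore the posterior P(bowl C | data) = (0.03125) / (0.11188) = 0.27931.

0.2793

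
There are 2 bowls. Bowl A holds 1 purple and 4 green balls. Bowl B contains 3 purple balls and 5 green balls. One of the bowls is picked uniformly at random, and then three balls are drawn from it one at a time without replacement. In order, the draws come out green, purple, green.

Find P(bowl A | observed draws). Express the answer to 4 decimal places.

0.5283

For each hypothesis, P(data | H) works out to: P(data | bowl A) = (4/5)(1/4)(3/3) = 1/5; P(data | bowl B) = (5/8)(3/7)(4/6) = 5/28.
The prior-weighted likelihoods are 1/2 · 1/5 = 1/10, 1/2 · 5/28 = 5/56; with total 53/280.
Hence P(bowl A | data) = (1/10) / (53/280) = 28/53.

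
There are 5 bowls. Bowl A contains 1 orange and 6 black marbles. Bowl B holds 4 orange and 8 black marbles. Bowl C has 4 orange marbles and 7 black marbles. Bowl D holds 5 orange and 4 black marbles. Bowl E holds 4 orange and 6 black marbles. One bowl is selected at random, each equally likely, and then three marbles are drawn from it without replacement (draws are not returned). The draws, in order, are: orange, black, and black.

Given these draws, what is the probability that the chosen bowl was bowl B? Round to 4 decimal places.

For each hypothesis, P(data | H) works out to: P(data | bowl A) = (1/7)(6/6)(5/5) = 0.14286; P(data | bowl B) = (4/12)(8/11)(7/10) = 0.1697; P(data | bowl C) = (4/11)(7/10)(6/9) = 0.1697; P(data | bowl D) = (5/9)(4/8)(3/7) = 0.11905; P(data | bowl E) = (4/10)(6/9)(5/8) = 0.16667.
Weighting by the prior gives 1/5 · 0.14286 = 0.028571, 1/5 · 0.1697 = 0.033939, 1/5 · 0.1697 = 0.033939, 1/5 · 0.11905 = 0.02381, 1/5 · 0.16667 = 0.033333; summing to 0.15359.
Hence P(bowl B | data) = (0.033939) / (0.15359) = 0.22097.

0.2210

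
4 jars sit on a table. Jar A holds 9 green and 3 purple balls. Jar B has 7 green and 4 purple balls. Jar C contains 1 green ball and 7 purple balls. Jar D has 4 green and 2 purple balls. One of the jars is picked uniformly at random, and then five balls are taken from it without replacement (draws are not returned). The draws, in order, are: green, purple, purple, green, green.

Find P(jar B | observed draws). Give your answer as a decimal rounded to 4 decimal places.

0.3158

Under each hypothesis, the probability of the observed sequence is: P(data | jar A) = (9/12)(3/11)(2/10)(8/9)(7/8) = 7/220; P(data | jar B) = (7/11)(4/10)(3/9)(6/8)(5/7) = 1/22; P(data | jar C) = (1/8)(7/7)(6/6)(0/5) = 0; P(data | jar D) = (4/6)(2/5)(1/4)(3/3)(2/2) = 1/15.
The prior-weighted likelihoods are 1/4 · 7/220 = 7/880, 1/4 · 1/22 = 1/88, 1/4 · 0 = 0, 1/4 · 1/15 = 1/60; summing to 19/528.
By Bayes' rule, P(jar B | data) = (1/88) / (19/528) = 6/19.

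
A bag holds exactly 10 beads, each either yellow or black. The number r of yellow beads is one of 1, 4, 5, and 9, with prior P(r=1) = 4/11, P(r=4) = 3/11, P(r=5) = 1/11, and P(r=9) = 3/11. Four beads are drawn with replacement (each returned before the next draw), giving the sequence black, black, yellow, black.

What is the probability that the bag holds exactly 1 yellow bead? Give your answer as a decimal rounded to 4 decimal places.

The likelihood of the observed sequence under each hypothesis: P(data | r = 1) = (9/10)(9/10)(1/10)(9/10) = 0.0729; P(data | r = 4) = (6/10)(6/10)(4/10)(6/10) = 0.0864; P(data | r = 5) = (5/10)(5/10)(5/10)(5/10) = 0.0625; P(data | r = 9) = (1/10)(1/10)(9/10)(1/10) = 0.0009.
Weighting by the prior gives 4/11 · 0.0729 = 0.026509, 3/11 · 0.0864 = 0.023564, 1/11 · 0.0625 = 0.0056818, 3/11 · 0.0009 = 0.00024545; summing to 0.056.
Hence P(r = 1 | data) = (0.026509) / (0.056) = 0.47338.

0.4734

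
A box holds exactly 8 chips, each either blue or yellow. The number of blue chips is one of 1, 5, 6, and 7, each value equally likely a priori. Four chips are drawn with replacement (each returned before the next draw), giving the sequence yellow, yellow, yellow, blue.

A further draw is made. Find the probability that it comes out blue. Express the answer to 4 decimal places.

0.3178

The likelihood of the observed sequence under each hypothesis: P(data | r = 1) = (7/8)(7/8)(7/8)(1/8) = 0.08374; P(data | r = 5) = (3/8)(3/8)(3/8)(5/8) = 0.032959; P(data | r = 6) = (2/8)(2/8)(2/8)(6/8) = 0.011719; P(data | r = 7) = (1/8)(1/8)(1/8)(7/8) = 0.001709.
The prior-weighted likelihoods are 1/4 · 0.08374 = 0.020935, 1/4 · 0.032959 = 0.0082397, 1/4 · 0.011719 = 0.0029297, 1/4 · 0.001709 = 0.00042725; summing to 0.032532.
Normalising, the posterior is P(r = 1 | data) = 0.64353, P(r = 5 | data) = 0.25328, P(r = 6 | data) = 0.090056, P(r = 7 | data) = 0.013133.
Averaging over the posterior, P(blue next | data) = (1/8)(0.64353) + (5/8)(0.25328) + (3/4)(0.090056) + (7/8)(0.013133) = 0.31778.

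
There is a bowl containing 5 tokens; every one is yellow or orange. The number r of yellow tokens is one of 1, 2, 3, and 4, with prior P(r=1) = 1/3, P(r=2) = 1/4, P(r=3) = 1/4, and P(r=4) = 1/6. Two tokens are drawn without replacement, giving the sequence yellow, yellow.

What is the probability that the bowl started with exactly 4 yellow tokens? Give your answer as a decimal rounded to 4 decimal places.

0.5000

Under each hypothesis, the probability of the observed sequence is: P(data | r = 1) = (1/5)(0/4) = 0; P(data | r = 2) = (2/5)(1/4) = 1/10; P(data | r = 3) = (3/5)(2/4) = 3/10; P(data | r = 4) = (4/5)(3/4) = 3/5.
The prior-weighted likelihoods are 1/3 · 0 = 0, 1/4 · 1/10 = 1/40, 1/4 · 3/10 = 3/40, 1/6 · 3/5 = 1/10; these sum to 1/5.
Hence P(r = 4 | data) = (1/10) / (1/5) = 1/2.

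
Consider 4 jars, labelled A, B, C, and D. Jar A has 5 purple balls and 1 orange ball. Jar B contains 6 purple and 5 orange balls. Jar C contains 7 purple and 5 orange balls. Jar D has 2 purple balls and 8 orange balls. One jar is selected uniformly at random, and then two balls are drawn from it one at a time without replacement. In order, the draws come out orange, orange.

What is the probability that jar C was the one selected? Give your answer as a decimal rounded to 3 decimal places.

Compute the likelihood of the observed sequence for each case: P(data | jar A) = (1/6)(0/5) = 0; P(data | jar B) = (5/11)(4/10) = 2/11; P(data | jar C) = (5/12)(4/11) = 5/33; P(data | jar D) = (8/10)(7/9) = 28/45.
The prior-weighted likelihoods are 1/4 · 0 = 0, 1/4 · 2/11 = 1/22, 1/4 · 5/33 = 5/132, 1/4 · 28/45 = 7/45; these sum to 43/180.
Hence P(jar C | data) = (5/132) / (43/180) = 75/473.

0.159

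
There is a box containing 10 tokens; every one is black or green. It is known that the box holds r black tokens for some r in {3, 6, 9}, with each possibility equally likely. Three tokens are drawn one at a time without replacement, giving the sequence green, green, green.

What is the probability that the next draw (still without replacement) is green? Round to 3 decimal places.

Under each hypothesis, the probability of the observed sequence is: P(data | r = 3) = (7/10)(6/9)(5/8) = 7/24; P(data | r = 6) = (4/10)(3/9)(2/8) = 1/30; P(data | r = 9) = (1/10)(0/9) = 0.
The prior-weighted likelihoods are 1/3 · 7/24 = 7/72, 1/3 · 1/30 = 1/90, 1/3 · 0 = 0; summing to 13/120.
Normalising, the posterior is P(r = 3 | data) = 35/39, P(r = 6 | data) = 4/39, P(r = 9 | data) = 0.
So P(green next | data) = Σ P(green next | H) P(H | data) = (4/7)(35/39) + (1/7)(4/39) = 48/91.

0.527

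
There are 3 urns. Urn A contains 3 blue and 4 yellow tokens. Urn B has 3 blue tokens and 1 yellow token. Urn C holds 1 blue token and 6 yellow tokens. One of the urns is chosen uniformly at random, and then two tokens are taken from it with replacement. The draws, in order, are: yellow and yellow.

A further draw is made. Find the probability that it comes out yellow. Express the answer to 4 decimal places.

Compute the likelihood of the observed sequence for each case: P(data | urn A) = (4/7)(4/7) = 0.32653; P(data | urn B) = (1/4)(1/4) = 0.0625; P(data | urn C) = (6/7)(6/7) = 0.73469.
Weighting by the prior gives 1/3 · 0.32653 = 0.10884, 1/3 · 0.0625 = 0.020833, 1/3 · 0.73469 = 0.2449; with total 0.37457.
Dividing through by the total gives posterior P(urn A | data) = 0.29058, P(urn B | data) = 0.055619, P(urn C | data) = 0.6538.
Averaging over the posterior, P(yellow next | data) = (4/7)(0.29058) + (1/4)(0.055619) + (6/7)(0.6538) = 0.74035.

0.7404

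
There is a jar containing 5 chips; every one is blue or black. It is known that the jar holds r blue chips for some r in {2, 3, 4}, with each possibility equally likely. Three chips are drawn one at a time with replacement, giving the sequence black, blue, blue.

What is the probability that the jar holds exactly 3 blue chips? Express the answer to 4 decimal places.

Compute the likelihood of the observed sequence for each case: P(data | r = 2) = (3/5)(2/5)(2/5) = 12/125; P(data | r = 3) = (2/5)(3/5)(3/5) = 18/125; P(data | r = 4) = (1/5)(4/5)(4/5) = 16/125.
The prior-weighted likelihoods are 1/3 · 12/125 = 4/125, 1/3 · 18/125 = 6/125, 1/3 · 16/125 = 16/375; these sum to 46/375.
So P(r = 3 | data) = (6/125) / (46/375) = 9/23.

0.3913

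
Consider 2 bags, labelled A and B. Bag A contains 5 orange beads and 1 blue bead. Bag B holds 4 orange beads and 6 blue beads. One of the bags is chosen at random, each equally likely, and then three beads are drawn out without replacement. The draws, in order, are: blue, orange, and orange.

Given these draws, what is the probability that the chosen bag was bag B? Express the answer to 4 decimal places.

0.3750

For each hypothesis, P(data | H) works out to: P(data | bag A) = (1/6)(5/5)(4/4) = 1/6; P(data | bag B) = (6/10)(4/9)(3/8) = 1/10.
The prior-weighted likelihoods are 1/2 · 1/6 = 1/12, 1/2 · 1/10 = 1/20; with total 2/15.
Hence P(bag B | data) = (1/20) / (2/15) = 3/8.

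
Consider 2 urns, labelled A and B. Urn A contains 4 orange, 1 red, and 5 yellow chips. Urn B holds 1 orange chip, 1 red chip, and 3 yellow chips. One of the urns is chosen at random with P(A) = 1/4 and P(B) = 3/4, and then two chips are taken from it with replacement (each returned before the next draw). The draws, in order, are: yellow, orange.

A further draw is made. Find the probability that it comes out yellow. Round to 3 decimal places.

0.564

Under each hypothesis, the probability of the observed sequence is: P(data | urn A) = (5/10)(4/10) = 1/5; P(data | urn B) = (3/5)(1/5) = 3/25.
The prior-weighted likelihoods are 1/4 · 1/5 = 1/20, 3/4 · 3/25 = 9/100; these sum to 7/50.
Normalising, the posterior is P(urn A | data) = 5/14, P(urn B | data) = 9/14.
So P(yellow next | data) = Σ P(yellow next | H) P(H | data) = (1/2)(5/14) + (3/5)(9/14) = 79/140.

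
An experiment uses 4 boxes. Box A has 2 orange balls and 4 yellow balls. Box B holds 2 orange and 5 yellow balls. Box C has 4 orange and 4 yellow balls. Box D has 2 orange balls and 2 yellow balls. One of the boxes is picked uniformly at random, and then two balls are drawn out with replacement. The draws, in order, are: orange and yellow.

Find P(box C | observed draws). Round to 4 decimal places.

Under each hypothesis, the probability of the observed sequence is: P(data | box A) = (2/6)(4/6) = 0.22222; P(data | box B) = (2/7)(5/7) = 0.20408; P(data | box C) = (4/8)(4/8) = 0.25; P(data | box D) = (2/4)(2/4) = 0.25.
Multiplying each by its prior: 1/4 · 0.22222 = 0.055556, 1/4 · 0.20408 = 0.05102, 1/4 · 0.25 = 0.0625, 1/4 · 0.25 = 0.0625; these sum to 0.23158.
So P(box C | data) = (0.0625) / (0.23158) = 0.26989.

0.2699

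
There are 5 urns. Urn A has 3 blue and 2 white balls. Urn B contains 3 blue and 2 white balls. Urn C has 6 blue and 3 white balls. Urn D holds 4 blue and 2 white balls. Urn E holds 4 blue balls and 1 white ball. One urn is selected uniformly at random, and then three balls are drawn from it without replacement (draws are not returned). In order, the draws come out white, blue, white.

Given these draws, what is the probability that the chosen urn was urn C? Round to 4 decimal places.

Under each hypothesis, the probability of the observed sequence is: P(data | urn A) = (2/5)(3/4)(1/3) = 0.1; P(data | urn B) = (2/5)(3/4)(1/3) = 0.1; P(data | urn C) = (3/9)(6/8)(2/7) = 0.071429; P(data | urn D) = (2/6)(4/5)(1/4) = 0.066667; P(data | urn E) = (1/5)(4/4)(0/3) = 0.
Weighting by the prior gives 1/5 · 0.1 = 0.02, 1/5 · 0.1 = 0.02, 1/5 · 0.071429 = 0.014286, 1/5 · 0.066667 = 0.013333, 1/5 · 0 = 0; summing to 0.067619.
Therefore the posterior P(urn C | data) = (0.014286) / (0.067619) = 0.21127.

0.2113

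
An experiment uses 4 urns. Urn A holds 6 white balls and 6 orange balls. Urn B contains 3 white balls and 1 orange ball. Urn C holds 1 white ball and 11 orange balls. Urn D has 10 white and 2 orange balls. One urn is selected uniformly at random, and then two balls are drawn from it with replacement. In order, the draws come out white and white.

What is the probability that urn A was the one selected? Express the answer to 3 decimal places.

Under each hypothesis, the probability of the observed sequence is: P(data | urn A) = (6/12)(6/12) = 1/4; P(data | urn B) = (3/4)(3/4) = 9/16; P(data | urn C) = (1/12)(1/12) = 1/144; P(data | urn D) = (10/12)(10/12) = 25/36.
Weighting by the prior gives 1/4 · 1/4 = 1/16, 1/4 · 9/16 = 9/64, 1/4 · 1/144 = 1/576, 1/4 · 25/36 = 25/144; these sum to 109/288.
Hence P(urn A | data) = (1/16) / (109/288) = 18/109.

0.165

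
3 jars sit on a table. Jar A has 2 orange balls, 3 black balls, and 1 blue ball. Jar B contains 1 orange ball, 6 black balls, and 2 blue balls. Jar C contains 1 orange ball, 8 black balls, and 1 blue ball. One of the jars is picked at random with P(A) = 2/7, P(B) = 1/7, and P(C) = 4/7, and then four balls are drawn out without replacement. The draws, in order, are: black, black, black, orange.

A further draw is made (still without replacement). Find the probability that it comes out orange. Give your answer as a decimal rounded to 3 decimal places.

0.089

For each hypothesis, P(data | H) works out to: P(data | jar A) = (3/6)(2/5)(1/4)(2/3) = 1/30; P(data | jar B) = (6/9)(5/8)(4/7)(1/6) = 5/126; P(data | jar C) = (8/10)(7/9)(6/8)(1/7) = 1/15.
Weighting by the prior gives 2/7 · 1/30 = 1/105, 1/7 · 5/126 = 5/882, 4/7 · 1/15 = 4/105; with total 47/882.
The posterior is then P(jar A | data) = 42/235, P(jar B | data) = 5/47, P(jar C | data) = 168/235.
Averaging over the posterior, P(orange next | data) = (1/2)(42/235) + (0)(5/47) + (0)(168/235) = 21/235.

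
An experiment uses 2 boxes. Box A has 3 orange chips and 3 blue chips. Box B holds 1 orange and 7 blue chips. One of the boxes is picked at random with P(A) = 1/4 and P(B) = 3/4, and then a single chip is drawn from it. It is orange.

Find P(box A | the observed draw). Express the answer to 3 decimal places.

The likelihood of this draw under each hypothesis: P(data | box A) = (3/6) = 1/2; P(data | box B) = (1/8) = 1/8.
The prior-weighted likelihoods are 1/4 · 1/2 = 1/8, 3/4 · 1/8 = 3/32; summing to 7/32.
By Bayes' rule, P(box A | data) = (1/8) / (7/32) = 4/7.

0.571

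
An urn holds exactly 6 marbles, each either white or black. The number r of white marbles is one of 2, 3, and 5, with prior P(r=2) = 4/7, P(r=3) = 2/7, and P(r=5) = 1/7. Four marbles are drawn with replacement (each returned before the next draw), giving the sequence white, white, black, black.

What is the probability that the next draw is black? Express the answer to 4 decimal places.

The likelihood of the observed sequence under each hypothesis: P(data | r = 2) = (2/6)(2/6)(4/6)(4/6) = 0.049383; P(data | r = 3) = (3/6)(3/6)(3/6)(3/6) = 0.0625; P(data | r = 5) = (5/6)(5/6)(1/6)(1/6) = 0.01929.
Weighting by the prior gives 4/7 · 0.049383 = 0.028219, 2/7 · 0.0625 = 0.017857, 1/7 · 0.01929 = 0.0027557; these sum to 0.048832.
Normalising, the posterior is P(r = 2 | data) = 0.57788, P(r = 3 | data) = 0.36569, P(r = 5 | data) = 0.056433.
So P(black next | data) = Σ P(black next | H) P(H | data) = (2/3)(0.57788) + (1/2)(0.36569) + (1/6)(0.056433) = 0.5775.

0.5775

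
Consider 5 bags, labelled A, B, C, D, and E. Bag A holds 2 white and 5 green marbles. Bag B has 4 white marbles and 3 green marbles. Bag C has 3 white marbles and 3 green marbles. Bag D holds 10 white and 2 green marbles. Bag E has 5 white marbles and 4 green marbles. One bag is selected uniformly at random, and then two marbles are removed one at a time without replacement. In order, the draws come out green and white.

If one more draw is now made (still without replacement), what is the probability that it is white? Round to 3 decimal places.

Compute the likelihood of the observed sequence for each case: P(data | bag A) = (5/7)(2/6) = 0.2381; P(data | bag B) = (3/7)(4/6) = 0.28571; P(data | bag C) = (3/6)(3/5) = 0.3; P(data | bag D) = (2/12)(10/11) = 0.15152; P(data | bag E) = (4/9)(5/8) = 0.27778.
Multiplying each by its prior: 1/5 · 0.2381 = 0.047619, 1/5 · 0.28571 = 0.057143, 1/5 · 0.3 = 0.06, 1/5 · 0.15152 = 0.030303, 1/5 · 0.27778 = 0.055556; with total 0.25062.
Dividing through by the total gives posterior P(bag A | data) = 0.19, P(bag B | data) = 0.22801, P(bag C | data) = 0.23941, P(bag D | data) = 0.12091, P(bag E | data) = 0.22167.
Averaging over the posterior, P(white next | data) = (1/5)(0.19) + (3/5)(0.22801) + (1/2)(0.23941) + (9/10)(0.12091) + (4/7)(0.22167) = 0.53.

0.530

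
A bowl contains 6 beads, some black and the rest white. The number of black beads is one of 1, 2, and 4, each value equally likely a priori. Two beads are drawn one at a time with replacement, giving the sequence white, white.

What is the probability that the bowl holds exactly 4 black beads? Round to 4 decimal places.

For each hypothesis, P(data | H) works out to: P(data | r = 1) = (5/6)(5/6) = 25/36; P(data | r = 2) = (4/6)(4/6) = 4/9; P(data | r = 4) = (2/6)(2/6) = 1/9.
Multiplying each by its prior: 1/3 · 25/36 = 25/108, 1/3 · 4/9 = 4/27, 1/3 · 1/9 = 1/27; these sum to 5/12.
So P(r = 4 | data) = (1/27) / (5/12) = 4/45.

0.0889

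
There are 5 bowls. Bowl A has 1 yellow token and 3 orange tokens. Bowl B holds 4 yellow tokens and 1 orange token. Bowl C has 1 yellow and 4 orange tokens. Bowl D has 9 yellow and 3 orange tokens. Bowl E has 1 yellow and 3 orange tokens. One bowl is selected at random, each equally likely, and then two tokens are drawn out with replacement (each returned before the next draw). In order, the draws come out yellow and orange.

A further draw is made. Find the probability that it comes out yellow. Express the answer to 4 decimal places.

Compute the likelihood of the observed sequence for each case: P(data | bowl A) = (1/4)(3/4) = 0.1875; P(data | bowl B) = (4/5)(1/5) = 0.16; P(data | bowl C) = (1/5)(4/5) = 0.16; P(data | bowl D) = (9/12)(3/12) = 0.1875; P(data | bowl E) = (1/4)(3/4) = 0.1875.
The prior-weighted likelihoods are 1/5 · 0.1875 = 0.0375, 1/5 · 0.16 = 0.032, 1/5 · 0.16 = 0.032, 1/5 · 0.1875 = 0.0375, 1/5 · 0.1875 = 0.0375; with total 0.1765.
The posterior is then P(bowl A | data) = 0.21246, P(bowl B | data) = 0.1813, P(bowl C | data) = 0.1813, P(bowl D | data) = 0.21246, P(bowl E | data) = 0.21246.
The predictive probability is P(yellow next | data) = (1/4)(0.21246) + (4/5)(0.1813) + (1/5)(0.1813) + (3/4)(0.21246) + (1/4)(0.21246) = 0.44688.

0.4469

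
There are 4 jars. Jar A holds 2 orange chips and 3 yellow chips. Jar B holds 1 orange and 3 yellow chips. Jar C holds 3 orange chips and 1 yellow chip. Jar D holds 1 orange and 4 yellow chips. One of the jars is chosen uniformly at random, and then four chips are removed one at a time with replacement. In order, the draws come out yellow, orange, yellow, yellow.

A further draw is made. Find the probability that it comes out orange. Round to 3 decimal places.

0.295

Under each hypothesis, the probability of the observed sequence is: P(data | jar A) = (3/5)(2/5)(3/5)(3/5) = 0.0864; P(data | jar B) = (3/4)(1/4)(3/4)(3/4) = 0.10547; P(data | jar C) = (1/4)(3/4)(1/4)(1/4) = 0.011719; P(data | jar D) = (4/5)(1/5)(4/5)(4/5) = 0.1024.
Weighting by the prior gives 1/4 · 0.0864 = 0.0216, 1/4 · 0.10547 = 0.026367, 1/4 · 0.011719 = 0.0029297, 1/4 · 0.1024 = 0.0256; summing to 0.076497.
The posterior is then P(jar A | data) = 0.28236, P(jar B | data) = 0.34468, P(jar C | data) = 0.038298, P(jar D | data) = 0.33465.
Averaging over the posterior, P(orange next | data) = (2/5)(0.28236) + (1/4)(0.34468) + (3/4)(0.038298) + (1/5)(0.33465) = 0.29477.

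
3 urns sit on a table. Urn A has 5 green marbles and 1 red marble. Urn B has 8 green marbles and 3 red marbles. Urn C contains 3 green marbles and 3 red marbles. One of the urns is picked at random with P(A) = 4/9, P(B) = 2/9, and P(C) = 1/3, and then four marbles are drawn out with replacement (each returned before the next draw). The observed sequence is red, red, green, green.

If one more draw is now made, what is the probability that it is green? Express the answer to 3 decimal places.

For each hypothesis, P(data | H) works out to: P(data | urn A) = (1/6)(1/6)(5/6)(5/6) = 0.01929; P(data | urn B) = (3/11)(3/11)(8/11)(8/11) = 0.039342; P(data | urn C) = (3/6)(3/6)(3/6)(3/6) = 0.0625.
The prior-weighted likelihoods are 4/9 · 0.01929 = 0.0085734, 2/9 · 0.039342 = 0.0087426, 1/3 · 0.0625 = 0.020833; these sum to 0.038149.
Dividing through by the total gives posterior P(urn A | data) = 0.22473, P(urn B | data) = 0.22917, P(urn C | data) = 0.5461.
So P(green next | data) = Σ P(green next | H) P(H | data) = (5/6)(0.22473) + (8/11)(0.22917) + (1/2)(0.5461) = 0.62699.

0.627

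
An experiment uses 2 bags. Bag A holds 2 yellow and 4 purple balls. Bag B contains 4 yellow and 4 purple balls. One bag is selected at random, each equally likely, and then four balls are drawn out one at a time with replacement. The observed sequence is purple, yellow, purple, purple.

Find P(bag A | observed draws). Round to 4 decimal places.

0.6124

For each hypothesis, P(data | H) works out to: P(data | bag A) = (4/6)(2/6)(4/6)(4/6) = 0.098765; P(data | bag B) = (4/8)(4/8)(4/8)(4/8) = 0.0625.
Multiplying each by its prior: 1/2 · 0.098765 = 0.049383, 1/2 · 0.0625 = 0.03125; summing to 0.080633.
By Bayes' rule, P(bag A | data) = (0.049383) / (0.080633) = 0.61244.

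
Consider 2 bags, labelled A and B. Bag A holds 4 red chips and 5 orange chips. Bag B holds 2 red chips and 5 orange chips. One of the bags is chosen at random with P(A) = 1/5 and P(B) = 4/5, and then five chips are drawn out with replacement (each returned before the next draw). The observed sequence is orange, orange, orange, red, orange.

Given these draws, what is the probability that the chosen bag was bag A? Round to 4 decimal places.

0.1246

For each hypothesis, P(data | H) works out to: P(data | bag A) = (5/9)(5/9)(5/9)(4/9)(5/9) = 0.042338; P(data | bag B) = (5/7)(5/7)(5/7)(2/7)(5/7) = 0.074374.
Weighting by the prior gives 1/5 · 0.042338 = 0.0084675, 4/5 · 0.074374 = 0.059499; summing to 0.067967.
By Bayes' rule, P(bag A | data) = (0.0084675) / (0.067967) = 0.12458.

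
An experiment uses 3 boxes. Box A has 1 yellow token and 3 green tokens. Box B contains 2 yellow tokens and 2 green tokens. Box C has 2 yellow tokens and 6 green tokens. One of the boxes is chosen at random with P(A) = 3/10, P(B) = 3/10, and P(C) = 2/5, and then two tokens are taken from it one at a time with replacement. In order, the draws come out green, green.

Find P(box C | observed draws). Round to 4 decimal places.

0.4800

Under each hypothesis, the probability of the observed sequence is: P(data | box A) = (3/4)(3/4) = 9/16; P(data | box B) = (2/4)(2/4) = 1/4; P(data | box C) = (6/8)(6/8) = 9/16.
Weighting by the prior gives 3/10 · 9/16 = 27/160, 3/10 · 1/4 = 3/40, 2/5 · 9/16 = 9/40; with total 15/32.
Hence P(box C | data) = (9/40) / (15/32) = 12/25.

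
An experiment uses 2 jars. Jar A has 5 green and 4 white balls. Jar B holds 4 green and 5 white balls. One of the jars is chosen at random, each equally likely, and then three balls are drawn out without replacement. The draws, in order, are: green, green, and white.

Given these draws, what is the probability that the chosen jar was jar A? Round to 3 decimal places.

For each hypothesis, P(data | H) works out to: P(data | jar A) = (5/9)(4/8)(4/7) = 10/63; P(data | jar B) = (4/9)(3/8)(5/7) = 5/42.
Multiplying each by its prior: 1/2 · 10/63 = 5/63, 1/2 · 5/42 = 5/84; with total 5/36.
By Bayes' rule, P(jar A | data) = (5/63) / (5/36) = 4/7.

0.571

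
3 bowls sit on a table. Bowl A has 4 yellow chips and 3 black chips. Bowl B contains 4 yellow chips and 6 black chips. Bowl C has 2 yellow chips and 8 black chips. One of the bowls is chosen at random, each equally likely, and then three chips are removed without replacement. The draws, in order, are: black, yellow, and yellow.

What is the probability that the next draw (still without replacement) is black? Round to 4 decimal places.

For each hypothesis, P(data | H) works out to: P(data | bowl A) = (3/7)(4/6)(3/5) = 6/35; P(data | bowl B) = (6/10)(4/9)(3/8) = 1/10; P(data | bowl C) = (8/10)(2/9)(1/8) = 1/45.
The prior-weighted likelihoods are 1/3 · 6/35 = 2/35, 1/3 · 1/10 = 1/30, 1/3 · 1/45 = 1/135; with total 37/378.
Dividing through by the total gives posterior P(bowl A | data) = 108/185, P(bowl B | data) = 63/185, P(bowl C | data) = 14/185.
So P(black next | data) = Σ P(black next | H) P(H | data) = (1/2)(108/185) + (5/7)(63/185) + (1)(14/185) = 113/185.

0.6108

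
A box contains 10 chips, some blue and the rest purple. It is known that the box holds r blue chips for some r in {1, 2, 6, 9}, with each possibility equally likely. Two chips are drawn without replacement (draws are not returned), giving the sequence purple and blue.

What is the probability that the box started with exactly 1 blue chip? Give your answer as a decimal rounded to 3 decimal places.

0.155

For each hypothesis, P(data | H) works out to: P(data | r = 1) = (9/10)(1/9) = 1/10; P(data | r = 2) = (8/10)(2/9) = 8/45; P(data | r = 6) = (4/10)(6/9) = 4/15; P(data | r = 9) = (1/10)(9/9) = 1/10.
The prior-weighted likelihoods are 1/4 · 1/10 = 1/40, 1/4 · 8/45 = 2/45, 1/4 · 4/15 = 1/15, 1/4 · 1/10 = 1/40; summing to 29/180.
Therefore the posterior P(r = 1 | data) = (1/40) / (29/180) = 9/58.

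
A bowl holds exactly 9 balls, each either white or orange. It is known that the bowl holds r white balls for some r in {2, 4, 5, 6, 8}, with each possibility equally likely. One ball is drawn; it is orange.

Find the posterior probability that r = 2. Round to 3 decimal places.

0.350

The likelihood of this draw under each hypothesis: P(data | r = 2) = (7/9) = 7/9; P(data | r = 4) = (5/9) = 5/9; P(data | r = 5) = (4/9) = 4/9; P(data | r = 6) = (3/9) = 1/3; P(data | r = 8) = (1/9) = 1/9.
The prior-weighted likelihoods are 1/5 · 7/9 = 7/45, 1/5 · 5/9 = 1/9, 1/5 · 4/9 = 4/45, 1/5 · 1/3 = 1/15, 1/5 · 1/9 = 1/45; summing to 4/9.
So P(r = 2 | data) = (7/45) / (4/9) = 7/20.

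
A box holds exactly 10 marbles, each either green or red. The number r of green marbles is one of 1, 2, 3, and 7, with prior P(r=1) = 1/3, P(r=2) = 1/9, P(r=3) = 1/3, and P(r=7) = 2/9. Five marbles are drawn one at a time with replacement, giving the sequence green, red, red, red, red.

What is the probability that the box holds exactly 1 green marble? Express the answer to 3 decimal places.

0.389

For each hypothesis, P(data | H) works out to: P(data | r = 1) = (1/10)(9/10)(9/10)(9/10)(9/10) = 0.06561; P(data | r = 2) = (2/10)(8/10)(8/10)(8/10)(8/10) = 0.08192; P(data | r = 3) = (3/10)(7/10)(7/10)(7/10)(7/10) = 0.07203; P(data | r = 7) = (7/10)(3/10)(3/10)(3/10)(3/10) = 0.00567.
Weighting by the prior gives 1/3 · 0.06561 = 0.02187, 1/9 · 0.08192 = 0.0091022, 1/3 · 0.07203 = 0.02401, 2/9 · 0.00567 = 0.00126; these sum to 0.056242.
So P(r = 1 | data) = (0.02187) / (0.056242) = 0.38885.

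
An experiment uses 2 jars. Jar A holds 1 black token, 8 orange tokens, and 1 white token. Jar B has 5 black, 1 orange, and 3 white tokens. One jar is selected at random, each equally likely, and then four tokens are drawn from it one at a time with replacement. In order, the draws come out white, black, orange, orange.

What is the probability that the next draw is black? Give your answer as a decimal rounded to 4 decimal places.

0.2199

For each hypothesis, P(data | H) works out to: P(data | jar A) = (1/10)(1/10)(8/10)(8/10) = 0.0064; P(data | jar B) = (3/9)(5/9)(1/9)(1/9) = 0.0022862.
Weighting by the prior gives 1/2 · 0.0064 = 0.0032, 1/2 · 0.0022862 = 0.0011431; summing to 0.0043431.
Dividing through by the total gives posterior P(jar A | data) = 0.7368, P(jar B | data) = 0.2632.
So P(black next | data) = Σ P(black next | H) P(H | data) = (1/10)(0.7368) + (5/9)(0.2632) = 0.2199.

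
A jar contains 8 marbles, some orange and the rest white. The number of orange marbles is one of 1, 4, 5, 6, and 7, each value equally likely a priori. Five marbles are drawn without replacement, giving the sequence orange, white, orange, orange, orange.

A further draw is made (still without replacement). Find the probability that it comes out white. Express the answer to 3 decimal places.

0.286

For each hypothesis, P(data | H) works out to: P(data | r = 1) = (1/8)(7/7)(0/6) = 0; P(data | r = 4) = (4/8)(4/7)(3/6)(2/5)(1/4) = 1/70; P(data | r = 5) = (5/8)(3/7)(4/6)(3/5)(2/4) = 3/56; P(data | r = 6) = (6/8)(2/7)(5/6)(4/5)(3/4) = 3/28; P(data | r = 7) = (7/8)(1/7)(6/6)(5/5)(4/4) = 1/8.
The prior-weighted likelihoods are 1/5 · 0 = 0, 1/5 · 1/70 = 1/350, 1/5 · 3/56 = 3/280, 1/5 · 3/28 = 3/140, 1/5 · 1/8 = 1/40; with total 3/50.
Normalising, the posterior is P(r = 1 | data) = 0, P(r = 4 | data) = 1/21, P(r = 5 | data) = 5/28, P(r = 6 | data) = 5/14, P(r = 7 | data) = 5/12.
Averaging over the posterior, P(white next | data) = (1)(1/21) + (2/3)(5/28) + (1/3)(5/14) + (0)(5/12) = 2/7.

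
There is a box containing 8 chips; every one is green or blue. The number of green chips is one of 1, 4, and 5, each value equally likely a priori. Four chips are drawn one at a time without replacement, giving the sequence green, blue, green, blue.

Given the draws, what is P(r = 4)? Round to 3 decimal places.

The likelihood of the observed sequence under each hypothesis: P(data | r = 1) = (1/8)(7/7)(0/6) = 0; P(data | r = 4) = (4/8)(4/7)(3/6)(3/5) = 3/35; P(data | r = 5) = (5/8)(3/7)(4/6)(2/5) = 1/14.
Weighting by the prior gives 1/3 · 0 = 0, 1/3 · 3/35 = 1/35, 1/3 · 1/14 = 1/42; these sum to 11/210.
Hence P(r = 4 | data) = (1/35) / (11/210) = 6/11.

0.545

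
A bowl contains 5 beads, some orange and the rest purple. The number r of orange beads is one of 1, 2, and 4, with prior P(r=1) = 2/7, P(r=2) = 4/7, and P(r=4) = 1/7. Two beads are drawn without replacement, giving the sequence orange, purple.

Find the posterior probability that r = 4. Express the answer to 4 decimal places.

Compute the likelihood of the observed sequence for each case: P(data | r = 1) = (1/5)(4/4) = 1/5; P(data | r = 2) = (2/5)(3/4) = 3/10; P(data | r = 4) = (4/5)(1/4) = 1/5.
Weighting by the prior gives 2/7 · 1/5 = 2/35, 4/7 · 3/10 = 6/35, 1/7 · 1/5 = 1/35; summing to 9/35.
By Bayes' rule, P(r = 4 | data) = (1/35) / (9/35) = 1/9.

0.1111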